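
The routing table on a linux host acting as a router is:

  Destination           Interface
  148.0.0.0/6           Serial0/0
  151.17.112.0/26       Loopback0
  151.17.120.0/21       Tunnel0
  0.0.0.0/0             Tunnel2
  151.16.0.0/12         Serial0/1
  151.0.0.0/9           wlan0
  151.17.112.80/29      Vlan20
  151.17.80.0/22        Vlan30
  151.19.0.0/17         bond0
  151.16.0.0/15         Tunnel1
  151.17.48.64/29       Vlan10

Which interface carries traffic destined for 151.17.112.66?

Tunnel1

Routes whose prefix contains 151.17.112.66:
  0.0.0.0/0 (default, matches everything) -> Tunnel2
  148.0.0.0/6 (148.0.0.0 - 151.255.255.255) -> Serial0/0
  151.0.0.0/9 (151.0.0.0 - 151.127.255.255) -> wlan0
  151.16.0.0/12 (151.16.0.0 - 151.31.255.255) -> Serial0/1
  151.16.0.0/15 (151.16.0.0 - 151.17.255.255) -> Tunnel1
More-specific entries that do NOT match:
  151.17.112.80/29 (151.17.112.80 - 151.17.112.87) does not contain 151.17.112.66
  151.17.48.64/29 (151.17.48.64 - 151.17.48.71) does not contain 151.17.112.66
  151.17.112.0/26 (151.17.112.0 - 151.17.112.63) does not contain 151.17.112.66
  151.17.80.0/22 (151.17.80.0 - 151.17.83.255) does not contain 151.17.112.66
  151.17.120.0/21 (151.17.120.0 - 151.17.127.255) does not contain 151.17.112.66
  151.19.0.0/17 (151.19.0.0 - 151.19.127.255) does not contain 151.17.112.66
Longest matching prefix is /15 -> interface Tunnel1.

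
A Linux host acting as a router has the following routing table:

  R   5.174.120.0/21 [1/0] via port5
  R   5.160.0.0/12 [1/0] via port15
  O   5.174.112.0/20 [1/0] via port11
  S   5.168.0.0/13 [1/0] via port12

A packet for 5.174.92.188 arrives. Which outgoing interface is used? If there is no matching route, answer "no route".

port12

Routes whose prefix contains 5.174.92.188:
  5.160.0.0/12 (5.160.0.0 - 5.175.255.255) -> port15
  5.168.0.0/13 (5.168.0.0 - 5.175.255.255) -> port12
More-specific entries that do NOT match:
  5.174.120.0/21 (5.174.120.0 - 5.174.127.255) does not contain 5.174.92.188
  5.174.112.0/20 (5.174.112.0 - 5.174.127.255) does not contain 5.174.92.188
Longest matching prefix is /13 -> interface port12.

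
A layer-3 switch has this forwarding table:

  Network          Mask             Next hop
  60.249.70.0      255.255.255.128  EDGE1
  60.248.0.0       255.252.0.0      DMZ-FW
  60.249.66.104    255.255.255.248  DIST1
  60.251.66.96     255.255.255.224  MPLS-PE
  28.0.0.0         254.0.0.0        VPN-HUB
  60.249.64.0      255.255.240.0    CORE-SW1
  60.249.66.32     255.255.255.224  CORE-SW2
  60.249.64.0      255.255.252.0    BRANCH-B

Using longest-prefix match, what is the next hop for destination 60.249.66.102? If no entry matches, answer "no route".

BRANCH-B

Routes whose prefix contains 60.249.66.102:
  60.248.0.0/14 (60.248.0.0 - 60.251.255.255) -> DMZ-FW
  60.249.64.0/20 (60.249.64.0 - 60.249.79.255) -> CORE-SW1
  60.249.64.0/22 (60.249.64.0 - 60.249.67.255) -> BRANCH-B
More-specific entries that do NOT match:
  60.249.66.104/29 (60.249.66.104 - 60.249.66.111) does not contain 60.249.66.102
  60.251.66.96/27 (60.251.66.96 - 60.251.66.127) does not contain 60.249.66.102
  60.249.66.32/27 (60.249.66.32 - 60.249.66.63) does not contain 60.249.66.102
  60.249.70.0/25 (60.249.70.0 - 60.249.70.127) does not contain 60.249.66.102
Longest matching prefix is /22 -> next hop BRANCH-B.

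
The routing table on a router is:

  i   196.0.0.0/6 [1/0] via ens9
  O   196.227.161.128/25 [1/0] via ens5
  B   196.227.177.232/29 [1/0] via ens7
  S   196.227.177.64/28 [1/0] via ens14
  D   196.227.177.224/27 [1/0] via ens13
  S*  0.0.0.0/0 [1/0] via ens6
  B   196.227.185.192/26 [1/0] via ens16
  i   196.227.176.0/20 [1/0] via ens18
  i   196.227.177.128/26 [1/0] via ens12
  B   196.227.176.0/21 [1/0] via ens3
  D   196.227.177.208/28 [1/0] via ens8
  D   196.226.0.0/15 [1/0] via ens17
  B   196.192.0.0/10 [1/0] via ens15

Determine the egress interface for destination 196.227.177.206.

ens3

Routes whose prefix contains 196.227.177.206:
  0.0.0.0/0 (default, matches everything) -> ens6
  196.0.0.0/6 (196.0.0.0 - 199.255.255.255) -> ens9
  196.192.0.0/10 (196.192.0.0 - 196.255.255.255) -> ens15
  196.226.0.0/15 (196.226.0.0 - 196.227.255.255) -> ens17
  196.227.176.0/20 (196.227.176.0 - 196.227.191.255) -> ens18
  196.227.176.0/21 (196.227.176.0 - 196.227.183.255) -> ens3
More-specific entries that do NOT match:
  196.227.177.232/29 (196.227.177.232 - 196.227.177.239) does not contain 196.227.177.206
  196.227.177.64/28 (196.227.177.64 - 196.227.177.79) does not contain 196.227.177.206
  196.227.177.208/28 (196.227.177.208 - 196.227.177.223) does not contain 196.227.177.206
  196.227.177.224/27 (196.227.177.224 - 196.227.177.255) does not contain 196.227.177.206
  196.227.185.192/26 (196.227.185.192 - 196.227.185.255) does not contain 196.227.177.206
  196.227.177.128/26 (196.227.177.128 - 196.227.177.191) does not contain 196.227.177.206
  196.227.161.128/25 (196.227.161.128 - 196.227.161.255) does not contain 196.227.177.206
Longest matching prefix is /21 -> interface ens3.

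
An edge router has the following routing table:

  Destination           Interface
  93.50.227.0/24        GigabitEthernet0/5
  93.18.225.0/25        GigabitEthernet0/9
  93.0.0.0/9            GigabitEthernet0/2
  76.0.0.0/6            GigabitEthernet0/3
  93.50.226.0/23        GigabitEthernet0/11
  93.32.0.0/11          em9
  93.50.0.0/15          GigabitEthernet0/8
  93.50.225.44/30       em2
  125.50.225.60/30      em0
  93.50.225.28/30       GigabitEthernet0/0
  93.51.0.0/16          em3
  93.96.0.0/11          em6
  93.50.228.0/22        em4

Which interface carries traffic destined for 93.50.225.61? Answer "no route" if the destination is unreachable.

Routes whose prefix contains 93.50.225.61:
  93.0.0.0/9 (93.0.0.0 - 93.127.255.255) -> GigabitEthernet0/2
  93.32.0.0/11 (93.32.0.0 - 93.63.255.255) -> em9
  93.50.0.0/15 (93.50.0.0 - 93.51.255.255) -> GigabitEthernet0/8
More-specific entries that do NOT match:
  93.50.225.44/30 (93.50.225.44 - 93.50.225.47) does not contain 93.50.225.61
  125.50.225.60/30 (125.50.225.60 - 125.50.225.63) does not contain 93.50.225.61
  93.50.225.28/30 (93.50.225.28 - 93.50.225.31) does not contain 93.50.225.61
  93.18.225.0/25 (93.18.225.0 - 93.18.225.127) does not contain 93.50.225.61
  93.50.227.0/24 (93.50.227.0 - 93.50.227.255) does not contain 93.50.225.61
  93.50.226.0/23 (93.50.226.0 - 93.50.227.255) does not contain 93.50.225.61
  93.50.228.0/22 (93.50.228.0 - 93.50.231.255) does not contain 93.50.225.61
  93.51.0.0/16 (93.51.0.0 - 93.51.255.255) does not contain 93.50.225.61
Longest matching prefix is /15 -> interface GigabitEthernet0/8.

GigabitEthernet0/8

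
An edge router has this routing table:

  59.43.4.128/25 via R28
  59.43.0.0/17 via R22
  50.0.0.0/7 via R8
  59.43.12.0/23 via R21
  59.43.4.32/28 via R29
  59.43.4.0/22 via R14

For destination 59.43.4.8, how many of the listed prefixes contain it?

2

Prefixes containing 59.43.4.8:
  59.43.0.0/17 (59.43.0.0 - 59.43.127.255)
  59.43.4.0/22 (59.43.4.0 - 59.43.7.255)
Total matching entries: 2.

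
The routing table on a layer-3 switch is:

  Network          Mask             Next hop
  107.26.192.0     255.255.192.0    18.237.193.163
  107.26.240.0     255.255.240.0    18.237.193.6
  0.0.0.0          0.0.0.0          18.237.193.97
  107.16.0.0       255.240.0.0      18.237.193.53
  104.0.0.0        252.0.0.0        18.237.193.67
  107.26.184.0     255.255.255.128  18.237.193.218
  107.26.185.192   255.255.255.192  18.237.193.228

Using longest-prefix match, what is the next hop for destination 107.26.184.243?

Routes whose prefix contains 107.26.184.243:
  0.0.0.0/0 (default, matches everything) -> 18.237.193.97
  104.0.0.0/6 (104.0.0.0 - 107.255.255.255) -> 18.237.193.67
  107.16.0.0/12 (107.16.0.0 - 107.31.255.255) -> 18.237.193.53
More-specific entries that do NOT match:
  107.26.185.192/26 (107.26.185.192 - 107.26.185.255) does not contain 107.26.184.243
  107.26.184.0/25 (107.26.184.0 - 107.26.184.127) does not contain 107.26.184.243
  107.26.240.0/20 (107.26.240.0 - 107.26.255.255) does not contain 107.26.184.243
  107.26.192.0/18 (107.26.192.0 - 107.26.255.255) does not contain 107.26.184.243
Longest matching prefix is /12 -> next hop 18.237.193.53.

18.237.193.53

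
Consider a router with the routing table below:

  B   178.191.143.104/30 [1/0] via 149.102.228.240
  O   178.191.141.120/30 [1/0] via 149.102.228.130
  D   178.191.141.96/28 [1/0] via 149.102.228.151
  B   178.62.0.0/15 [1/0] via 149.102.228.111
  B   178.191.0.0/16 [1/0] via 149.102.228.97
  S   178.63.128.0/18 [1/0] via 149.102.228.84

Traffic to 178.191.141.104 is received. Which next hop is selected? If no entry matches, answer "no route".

149.102.228.151

Routes whose prefix contains 178.191.141.104:
  178.191.0.0/16 (178.191.0.0 - 178.191.255.255) -> 149.102.228.97
  178.191.141.96/28 (178.191.141.96 - 178.191.141.111) -> 149.102.228.151
More-specific entries that do NOT match:
  178.191.143.104/30 (178.191.143.104 - 178.191.143.107) does not contain 178.191.141.104
  178.191.141.120/30 (178.191.141.120 - 178.191.141.123) does not contain 178.191.141.104
Longest matching prefix is /28 -> next hop 149.102.228.151.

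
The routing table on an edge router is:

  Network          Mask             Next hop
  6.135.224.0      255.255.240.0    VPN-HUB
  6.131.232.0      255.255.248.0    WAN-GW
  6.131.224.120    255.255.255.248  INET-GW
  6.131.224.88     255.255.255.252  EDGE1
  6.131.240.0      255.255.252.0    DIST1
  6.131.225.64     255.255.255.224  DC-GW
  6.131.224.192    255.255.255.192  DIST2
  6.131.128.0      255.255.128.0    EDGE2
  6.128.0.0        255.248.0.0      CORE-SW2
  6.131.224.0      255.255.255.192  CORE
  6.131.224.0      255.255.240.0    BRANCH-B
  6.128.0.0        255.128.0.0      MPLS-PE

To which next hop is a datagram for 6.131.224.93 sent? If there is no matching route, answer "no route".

Routes whose prefix contains 6.131.224.93:
  6.128.0.0/9 (6.128.0.0 - 6.255.255.255) -> MPLS-PE
  6.128.0.0/13 (6.128.0.0 - 6.135.255.255) -> CORE-SW2
  6.131.128.0/17 (6.131.128.0 - 6.131.255.255) -> EDGE2
  6.131.224.0/20 (6.131.224.0 - 6.131.239.255) -> BRANCH-B
More-specific entries that do NOT match:
  6.131.224.88/30 (6.131.224.88 - 6.131.224.91) does not contain 6.131.224.93
  6.131.224.120/29 (6.131.224.120 - 6.131.224.127) does not contain 6.131.224.93
  6.131.225.64/27 (6.131.225.64 - 6.131.225.95) does not contain 6.131.224.93
  6.131.224.192/26 (6.131.224.192 - 6.131.224.255) does not contain 6.131.224.93
  6.131.224.0/26 (6.131.224.0 - 6.131.224.63) does not contain 6.131.224.93
  6.131.240.0/22 (6.131.240.0 - 6.131.243.255) does not contain 6.131.224.93
  6.131.232.0/21 (6.131.232.0 - 6.131.239.255) does not contain 6.131.224.93
Longest matching prefix is /20 -> next hop BRANCH-B.

BRANCH-B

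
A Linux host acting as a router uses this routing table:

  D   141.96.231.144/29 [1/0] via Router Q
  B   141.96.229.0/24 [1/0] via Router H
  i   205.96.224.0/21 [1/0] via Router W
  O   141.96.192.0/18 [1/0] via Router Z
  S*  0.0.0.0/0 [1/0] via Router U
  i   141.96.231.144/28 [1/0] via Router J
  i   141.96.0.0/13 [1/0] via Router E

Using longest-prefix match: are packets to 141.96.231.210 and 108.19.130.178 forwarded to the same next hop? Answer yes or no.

no

141.96.231.210: longest match 141.96.192.0/18 -> Router Z
108.19.130.178: longest match 0.0.0.0/0 -> Router U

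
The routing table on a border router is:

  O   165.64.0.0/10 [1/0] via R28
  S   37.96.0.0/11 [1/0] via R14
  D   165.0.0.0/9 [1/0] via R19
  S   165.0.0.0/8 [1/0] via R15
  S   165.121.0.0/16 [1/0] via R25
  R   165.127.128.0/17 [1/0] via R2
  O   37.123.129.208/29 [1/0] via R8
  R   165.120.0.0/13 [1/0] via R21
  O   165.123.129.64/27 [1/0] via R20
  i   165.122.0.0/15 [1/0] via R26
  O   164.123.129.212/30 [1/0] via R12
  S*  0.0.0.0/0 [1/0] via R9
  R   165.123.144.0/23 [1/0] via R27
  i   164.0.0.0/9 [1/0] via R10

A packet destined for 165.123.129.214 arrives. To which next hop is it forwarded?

R26

Routes whose prefix contains 165.123.129.214:
  0.0.0.0/0 (default, matches everything) -> R9
  165.0.0.0/8 (165.0.0.0 - 165.255.255.255) -> R15
  165.0.0.0/9 (165.0.0.0 - 165.127.255.255) -> R19
  165.64.0.0/10 (165.64.0.0 - 165.127.255.255) -> R28
  165.120.0.0/13 (165.120.0.0 - 165.127.255.255) -> R21
  165.122.0.0/15 (165.122.0.0 - 165.123.255.255) -> R26
More-specific entries that do NOT match:
  164.123.129.212/30 (164.123.129.212 - 164.123.129.215) does not contain 165.123.129.214
  37.123.129.208/29 (37.123.129.208 - 37.123.129.215) does not contain 165.123.129.214
  165.123.129.64/27 (165.123.129.64 - 165.123.129.95) does not contain 165.123.129.214
  165.123.144.0/23 (165.123.144.0 - 165.123.145.255) does not contain 165.123.129.214
  165.127.128.0/17 (165.127.128.0 - 165.127.255.255) does not contain 165.123.129.214
  165.121.0.0/16 (165.121.0.0 - 165.121.255.255) does not contain 165.123.129.214
Longest matching prefix is /15 -> next hop R26.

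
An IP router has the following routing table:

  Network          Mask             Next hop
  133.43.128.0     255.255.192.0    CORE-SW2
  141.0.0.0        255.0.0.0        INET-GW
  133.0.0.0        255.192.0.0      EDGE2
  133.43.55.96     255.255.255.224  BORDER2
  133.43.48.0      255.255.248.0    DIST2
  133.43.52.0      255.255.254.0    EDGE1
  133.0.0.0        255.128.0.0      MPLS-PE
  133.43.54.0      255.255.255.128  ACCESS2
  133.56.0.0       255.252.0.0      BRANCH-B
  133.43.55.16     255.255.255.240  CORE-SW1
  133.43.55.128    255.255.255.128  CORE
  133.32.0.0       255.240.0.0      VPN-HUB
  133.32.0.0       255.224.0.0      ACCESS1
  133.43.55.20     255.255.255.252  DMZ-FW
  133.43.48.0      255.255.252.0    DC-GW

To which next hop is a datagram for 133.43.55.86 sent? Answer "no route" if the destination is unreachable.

Routes whose prefix contains 133.43.55.86:
  133.0.0.0/9 (133.0.0.0 - 133.127.255.255) -> MPLS-PE
  133.0.0.0/10 (133.0.0.0 - 133.63.255.255) -> EDGE2
  133.32.0.0/11 (133.32.0.0 - 133.63.255.255) -> ACCESS1
  133.32.0.0/12 (133.32.0.0 - 133.47.255.255) -> VPN-HUB
  133.43.48.0/21 (133.43.48.0 - 133.43.55.255) -> DIST2
More-specific entries that do NOT match:
  133.43.55.20/30 (133.43.55.20 - 133.43.55.23) does not contain 133.43.55.86
  133.43.55.16/28 (133.43.55.16 - 133.43.55.31) does not contain 133.43.55.86
  133.43.55.96/27 (133.43.55.96 - 133.43.55.127) does not contain 133.43.55.86
  133.43.54.0/25 (133.43.54.0 - 133.43.54.127) does not contain 133.43.55.86
  133.43.55.128/25 (133.43.55.128 - 133.43.55.255) does not contain 133.43.55.86
  133.43.52.0/23 (133.43.52.0 - 133.43.53.255) does not contain 133.43.55.86
  133.43.48.0/22 (133.43.48.0 - 133.43.51.255) does not contain 133.43.55.86
Longest matching prefix is /21 -> next hop DIST2.

DIST2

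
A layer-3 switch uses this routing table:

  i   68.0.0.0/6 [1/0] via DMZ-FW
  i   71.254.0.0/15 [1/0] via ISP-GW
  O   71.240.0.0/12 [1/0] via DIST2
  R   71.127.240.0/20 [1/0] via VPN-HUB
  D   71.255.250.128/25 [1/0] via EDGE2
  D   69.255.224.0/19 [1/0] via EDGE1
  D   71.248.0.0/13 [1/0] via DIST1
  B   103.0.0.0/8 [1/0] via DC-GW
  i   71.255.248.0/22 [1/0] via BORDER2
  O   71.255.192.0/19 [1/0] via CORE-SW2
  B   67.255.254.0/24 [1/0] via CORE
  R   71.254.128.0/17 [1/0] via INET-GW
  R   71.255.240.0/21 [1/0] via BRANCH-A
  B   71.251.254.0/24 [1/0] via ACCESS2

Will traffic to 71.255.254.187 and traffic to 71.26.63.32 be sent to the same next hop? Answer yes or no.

no

71.255.254.187: longest match 71.254.0.0/15 -> ISP-GW
71.26.63.32: longest match 68.0.0.0/6 -> DMZ-FW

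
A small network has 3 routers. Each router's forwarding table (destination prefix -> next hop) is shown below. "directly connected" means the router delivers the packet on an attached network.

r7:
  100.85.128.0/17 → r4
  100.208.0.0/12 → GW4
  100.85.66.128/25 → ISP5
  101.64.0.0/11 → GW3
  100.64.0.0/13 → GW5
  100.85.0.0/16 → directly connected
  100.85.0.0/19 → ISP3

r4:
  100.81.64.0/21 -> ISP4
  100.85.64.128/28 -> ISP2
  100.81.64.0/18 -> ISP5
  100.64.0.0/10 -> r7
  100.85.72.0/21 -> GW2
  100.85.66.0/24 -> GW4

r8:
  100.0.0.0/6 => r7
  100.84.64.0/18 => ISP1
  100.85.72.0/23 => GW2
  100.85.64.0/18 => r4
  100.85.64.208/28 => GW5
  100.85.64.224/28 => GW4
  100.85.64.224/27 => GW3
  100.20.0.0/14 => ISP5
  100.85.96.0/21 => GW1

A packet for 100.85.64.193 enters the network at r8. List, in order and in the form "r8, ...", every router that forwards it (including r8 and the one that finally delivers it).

r8, r4, r7

At r8: longest match for 100.85.64.193 is 100.85.64.0/18 -> r4
At r4: longest match for 100.85.64.193 is 100.64.0.0/10 -> r7
At r7: longest match for 100.85.64.193 is 100.85.0.0/16 -> directly connected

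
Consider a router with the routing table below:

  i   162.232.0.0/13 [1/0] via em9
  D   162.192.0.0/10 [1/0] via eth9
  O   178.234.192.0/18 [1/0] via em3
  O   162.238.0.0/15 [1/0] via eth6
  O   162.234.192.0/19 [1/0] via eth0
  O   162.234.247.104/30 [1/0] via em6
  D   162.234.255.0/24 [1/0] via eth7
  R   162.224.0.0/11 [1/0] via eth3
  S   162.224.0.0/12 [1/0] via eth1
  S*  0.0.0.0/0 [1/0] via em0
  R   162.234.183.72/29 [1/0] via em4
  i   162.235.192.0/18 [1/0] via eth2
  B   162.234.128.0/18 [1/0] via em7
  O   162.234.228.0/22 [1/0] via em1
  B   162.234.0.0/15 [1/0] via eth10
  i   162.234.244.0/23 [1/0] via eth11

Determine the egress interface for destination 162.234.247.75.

eth10

Routes whose prefix contains 162.234.247.75:
  0.0.0.0/0 (default, matches everything) -> em0
  162.192.0.0/10 (162.192.0.0 - 162.255.255.255) -> eth9
  162.224.0.0/11 (162.224.0.0 - 162.255.255.255) -> eth3
  162.224.0.0/12 (162.224.0.0 - 162.239.255.255) -> eth1
  162.232.0.0/13 (162.232.0.0 - 162.239.255.255) -> em9
  162.234.0.0/15 (162.234.0.0 - 162.235.255.255) -> eth10
More-specific entries that do NOT match:
  162.234.247.104/30 (162.234.247.104 - 162.234.247.107) does not contain 162.234.247.75
  162.234.183.72/29 (162.234.183.72 - 162.234.183.79) does not contain 162.234.247.75
  162.234.255.0/24 (162.234.255.0 - 162.234.255.255) does not contain 162.234.247.75
  162.234.244.0/23 (162.234.244.0 - 162.234.245.255) does not contain 162.234.247.75
  162.234.228.0/22 (162.234.228.0 - 162.234.231.255) does not contain 162.234.247.75
  162.234.192.0/19 (162.234.192.0 - 162.234.223.255) does not contain 162.234.247.75
  178.234.192.0/18 (178.234.192.0 - 178.234.255.255) does not contain 162.234.247.75
  162.235.192.0/18 (162.235.192.0 - 162.235.255.255) does not contain 162.234.247.75
  162.234.128.0/18 (162.234.128.0 - 162.234.191.255) does not contain 162.234.247.75
Longest matching prefix is /15 -> interface eth10.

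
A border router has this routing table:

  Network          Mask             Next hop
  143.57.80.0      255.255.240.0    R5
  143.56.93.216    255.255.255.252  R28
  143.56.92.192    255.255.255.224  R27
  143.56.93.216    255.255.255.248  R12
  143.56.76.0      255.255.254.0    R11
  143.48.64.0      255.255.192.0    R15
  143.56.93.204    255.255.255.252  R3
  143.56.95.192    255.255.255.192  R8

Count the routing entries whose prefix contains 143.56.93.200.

No listed prefix contains 143.56.93.200.
Total matching entries: 0.

0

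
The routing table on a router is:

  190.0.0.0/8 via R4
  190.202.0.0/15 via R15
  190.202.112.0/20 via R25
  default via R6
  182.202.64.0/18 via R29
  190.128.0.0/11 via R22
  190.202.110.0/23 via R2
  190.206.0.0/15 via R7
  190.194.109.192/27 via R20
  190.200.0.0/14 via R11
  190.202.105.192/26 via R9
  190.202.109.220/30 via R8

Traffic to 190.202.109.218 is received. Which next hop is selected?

Routes whose prefix contains 190.202.109.218:
  0.0.0.0/0 (default, matches everything) -> R6
  190.0.0.0/8 (190.0.0.0 - 190.255.255.255) -> R4
  190.200.0.0/14 (190.200.0.0 - 190.203.255.255) -> R11
  190.202.0.0/15 (190.202.0.0 - 190.203.255.255) -> R15
More-specific entries that do NOT match:
  190.202.109.220/30 (190.202.109.220 - 190.202.109.223) does not contain 190.202.109.218
  190.194.109.192/27 (190.194.109.192 - 190.194.109.223) does not contain 190.202.109.218
  190.202.105.192/26 (190.202.105.192 - 190.202.105.255) does not contain 190.202.109.218
  190.202.110.0/23 (190.202.110.0 - 190.202.111.255) does not contain 190.202.109.218
  190.202.112.0/20 (190.202.112.0 - 190.202.127.255) does not contain 190.202.109.218
  182.202.64.0/18 (182.202.64.0 - 182.202.127.255) does not contain 190.202.109.218
Longest matching prefix is /15 -> next hop R15.

R15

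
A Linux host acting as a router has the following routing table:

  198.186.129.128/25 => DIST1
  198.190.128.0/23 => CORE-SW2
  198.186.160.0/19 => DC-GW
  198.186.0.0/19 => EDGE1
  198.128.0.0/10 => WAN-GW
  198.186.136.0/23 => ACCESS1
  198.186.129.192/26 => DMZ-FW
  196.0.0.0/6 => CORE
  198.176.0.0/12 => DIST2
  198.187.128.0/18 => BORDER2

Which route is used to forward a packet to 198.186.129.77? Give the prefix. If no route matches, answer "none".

Entries matching 198.186.129.77:
  196.0.0.0/6 (196.0.0.0 - 199.255.255.255)
  198.128.0.0/10 (198.128.0.0 - 198.191.255.255)
  198.176.0.0/12 (198.176.0.0 - 198.191.255.255)
Most specific is 198.176.0.0/12.

198.176.0.0/12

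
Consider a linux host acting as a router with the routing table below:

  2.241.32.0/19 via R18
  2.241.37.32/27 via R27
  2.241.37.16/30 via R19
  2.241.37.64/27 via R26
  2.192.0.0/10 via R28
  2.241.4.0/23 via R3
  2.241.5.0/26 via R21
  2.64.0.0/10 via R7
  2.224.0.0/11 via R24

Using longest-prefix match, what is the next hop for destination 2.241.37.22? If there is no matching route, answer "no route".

Routes whose prefix contains 2.241.37.22:
  2.192.0.0/10 (2.192.0.0 - 2.255.255.255) -> R28
  2.224.0.0/11 (2.224.0.0 - 2.255.255.255) -> R24
  2.241.32.0/19 (2.241.32.0 - 2.241.63.255) -> R18
More-specific entries that do NOT match:
  2.241.37.16/30 (2.241.37.16 - 2.241.37.19) does not contain 2.241.37.22
  2.241.37.32/27 (2.241.37.32 - 2.241.37.63) does not contain 2.241.37.22
  2.241.37.64/27 (2.241.37.64 - 2.241.37.95) does not contain 2.241.37.22
  2.241.5.0/26 (2.241.5.0 - 2.241.5.63) does not contain 2.241.37.22
  2.241.4.0/23 (2.241.4.0 - 2.241.5.255) does not contain 2.241.37.22
Longest matching prefix is /19 -> next hop R18.

R18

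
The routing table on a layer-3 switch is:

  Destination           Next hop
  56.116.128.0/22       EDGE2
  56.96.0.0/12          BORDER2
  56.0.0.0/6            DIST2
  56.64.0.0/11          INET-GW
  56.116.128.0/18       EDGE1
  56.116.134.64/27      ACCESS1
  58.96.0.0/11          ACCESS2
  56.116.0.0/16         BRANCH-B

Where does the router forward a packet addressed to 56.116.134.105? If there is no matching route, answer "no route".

Routes whose prefix contains 56.116.134.105:
  56.0.0.0/6 (56.0.0.0 - 59.255.255.255) -> DIST2
  56.116.0.0/16 (56.116.0.0 - 56.116.255.255) -> BRANCH-B
  56.116.128.0/18 (56.116.128.0 - 56.116.191.255) -> EDGE1
More-specific entries that do NOT match:
  56.116.134.64/27 (56.116.134.64 - 56.116.134.95) does not contain 56.116.134.105
  56.116.128.0/22 (56.116.128.0 - 56.116.131.255) does not contain 56.116.134.105
Longest matching prefix is /18 -> next hop EDGE1.

EDGE1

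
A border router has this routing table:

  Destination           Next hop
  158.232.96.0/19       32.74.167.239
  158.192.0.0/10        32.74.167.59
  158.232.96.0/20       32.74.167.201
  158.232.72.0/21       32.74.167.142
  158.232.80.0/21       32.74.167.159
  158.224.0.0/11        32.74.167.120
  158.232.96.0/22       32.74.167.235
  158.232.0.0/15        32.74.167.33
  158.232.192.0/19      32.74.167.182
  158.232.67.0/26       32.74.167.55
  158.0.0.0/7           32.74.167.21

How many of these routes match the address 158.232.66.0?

4

Prefixes containing 158.232.66.0:
  158.0.0.0/7 (158.0.0.0 - 159.255.255.255)
  158.192.0.0/10 (158.192.0.0 - 158.255.255.255)
  158.224.0.0/11 (158.224.0.0 - 158.255.255.255)
  158.232.0.0/15 (158.232.0.0 - 158.233.255.255)
Total matching entries: 4.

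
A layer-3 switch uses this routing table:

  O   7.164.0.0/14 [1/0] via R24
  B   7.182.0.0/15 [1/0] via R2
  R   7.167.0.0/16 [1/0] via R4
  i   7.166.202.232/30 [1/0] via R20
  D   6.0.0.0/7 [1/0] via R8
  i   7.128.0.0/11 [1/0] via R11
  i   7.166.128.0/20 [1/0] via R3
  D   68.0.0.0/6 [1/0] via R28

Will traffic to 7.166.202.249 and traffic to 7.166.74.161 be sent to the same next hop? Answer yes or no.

yes

7.166.202.249: longest match 7.164.0.0/14 -> R24
7.166.74.161: longest match 7.164.0.0/14 -> R24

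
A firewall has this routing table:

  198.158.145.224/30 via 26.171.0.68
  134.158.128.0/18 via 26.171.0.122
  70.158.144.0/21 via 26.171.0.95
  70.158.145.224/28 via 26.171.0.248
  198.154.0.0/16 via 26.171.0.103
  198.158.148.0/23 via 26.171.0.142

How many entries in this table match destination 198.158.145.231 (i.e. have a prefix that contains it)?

No listed prefix contains 198.158.145.231.
Total matching entries: 0.

0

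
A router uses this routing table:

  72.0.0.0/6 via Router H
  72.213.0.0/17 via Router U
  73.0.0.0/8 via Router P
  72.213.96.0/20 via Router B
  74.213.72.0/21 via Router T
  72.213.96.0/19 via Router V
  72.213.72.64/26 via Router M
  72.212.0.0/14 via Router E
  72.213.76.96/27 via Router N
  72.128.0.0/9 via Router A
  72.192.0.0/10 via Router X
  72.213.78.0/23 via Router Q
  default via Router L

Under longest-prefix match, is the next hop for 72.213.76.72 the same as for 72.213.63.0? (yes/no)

yes

72.213.76.72: longest match 72.213.0.0/17 -> Router U
72.213.63.0: longest match 72.213.0.0/17 -> Router U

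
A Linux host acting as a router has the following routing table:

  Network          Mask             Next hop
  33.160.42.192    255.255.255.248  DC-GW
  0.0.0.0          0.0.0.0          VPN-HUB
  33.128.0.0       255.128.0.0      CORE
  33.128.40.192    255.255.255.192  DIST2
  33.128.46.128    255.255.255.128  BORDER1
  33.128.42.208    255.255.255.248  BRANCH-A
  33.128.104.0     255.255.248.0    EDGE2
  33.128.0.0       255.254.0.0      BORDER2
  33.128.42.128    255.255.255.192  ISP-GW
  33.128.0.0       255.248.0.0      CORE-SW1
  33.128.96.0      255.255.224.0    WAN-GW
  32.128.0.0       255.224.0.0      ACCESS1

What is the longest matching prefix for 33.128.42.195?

Entries matching 33.128.42.195:
  0.0.0.0/0 (default, matches everything)
  33.128.0.0/9 (33.128.0.0 - 33.255.255.255)
  33.128.0.0/13 (33.128.0.0 - 33.135.255.255)
  33.128.0.0/15 (33.128.0.0 - 33.129.255.255)
Most specific is 33.128.0.0/15.

33.128.0.0/15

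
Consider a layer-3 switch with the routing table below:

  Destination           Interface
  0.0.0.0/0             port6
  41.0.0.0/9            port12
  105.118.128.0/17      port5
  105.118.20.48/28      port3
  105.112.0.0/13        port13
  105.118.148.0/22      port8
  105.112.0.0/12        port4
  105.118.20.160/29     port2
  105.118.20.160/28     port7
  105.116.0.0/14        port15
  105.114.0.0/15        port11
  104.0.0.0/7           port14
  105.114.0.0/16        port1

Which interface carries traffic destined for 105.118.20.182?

port15

Routes whose prefix contains 105.118.20.182:
  0.0.0.0/0 (default, matches everything) -> port6
  104.0.0.0/7 (104.0.0.0 - 105.255.255.255) -> port14
  105.112.0.0/12 (105.112.0.0 - 105.127.255.255) -> port4
  105.112.0.0/13 (105.112.0.0 - 105.119.255.255) -> port13
  105.116.0.0/14 (105.116.0.0 - 105.119.255.255) -> port15
More-specific entries that do NOT match:
  105.118.20.160/29 (105.118.20.160 - 105.118.20.167) does not contain 105.118.20.182
  105.118.20.48/28 (105.118.20.48 - 105.118.20.63) does not contain 105.118.20.182
  105.118.20.160/28 (105.118.20.160 - 105.118.20.175) does not contain 105.118.20.182
  105.118.148.0/22 (105.118.148.0 - 105.118.151.255) does not contain 105.118.20.182
  105.118.128.0/17 (105.118.128.0 - 105.118.255.255) does not contain 105.118.20.182
  105.114.0.0/16 (105.114.0.0 - 105.114.255.255) does not contain 105.118.20.182
  105.114.0.0/15 (105.114.0.0 - 105.115.255.255) does not contain 105.118.20.182
Longest matching prefix is /14 -> interface port15.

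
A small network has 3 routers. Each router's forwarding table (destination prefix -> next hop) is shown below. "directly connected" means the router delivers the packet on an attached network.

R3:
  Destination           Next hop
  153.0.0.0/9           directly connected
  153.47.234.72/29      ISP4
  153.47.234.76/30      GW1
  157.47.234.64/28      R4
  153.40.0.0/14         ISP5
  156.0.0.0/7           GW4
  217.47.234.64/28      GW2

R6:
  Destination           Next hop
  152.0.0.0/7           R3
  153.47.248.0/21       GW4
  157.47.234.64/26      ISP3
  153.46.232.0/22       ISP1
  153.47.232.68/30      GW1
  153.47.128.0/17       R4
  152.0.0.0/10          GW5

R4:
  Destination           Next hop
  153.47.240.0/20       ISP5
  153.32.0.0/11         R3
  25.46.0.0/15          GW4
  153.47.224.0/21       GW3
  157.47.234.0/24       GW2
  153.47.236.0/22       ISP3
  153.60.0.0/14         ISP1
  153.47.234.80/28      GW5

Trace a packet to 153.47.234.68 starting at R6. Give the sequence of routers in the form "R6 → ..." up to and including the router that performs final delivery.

R6 → R4 → R3

At R6: longest match for 153.47.234.68 is 153.47.128.0/17 -> R4
At R4: longest match for 153.47.234.68 is 153.32.0.0/11 -> R3
At R3: longest match for 153.47.234.68 is 153.0.0.0/9 -> directly connected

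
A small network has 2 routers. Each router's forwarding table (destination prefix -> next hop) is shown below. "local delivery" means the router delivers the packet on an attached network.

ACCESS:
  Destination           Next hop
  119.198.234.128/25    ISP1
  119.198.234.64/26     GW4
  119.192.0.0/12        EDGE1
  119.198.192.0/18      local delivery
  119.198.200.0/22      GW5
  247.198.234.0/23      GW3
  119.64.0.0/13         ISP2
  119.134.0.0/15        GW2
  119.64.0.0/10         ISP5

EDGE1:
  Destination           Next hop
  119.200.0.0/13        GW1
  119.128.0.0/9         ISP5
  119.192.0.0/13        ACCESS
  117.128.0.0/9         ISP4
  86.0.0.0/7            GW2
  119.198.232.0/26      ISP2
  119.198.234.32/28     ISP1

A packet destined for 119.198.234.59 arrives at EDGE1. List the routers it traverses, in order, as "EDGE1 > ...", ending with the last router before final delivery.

At EDGE1: longest match for 119.198.234.59 is 119.192.0.0/13 -> ACCESS
At ACCESS: longest match for 119.198.234.59 is 119.198.192.0/18 -> local delivery

EDGE1 > ACCESS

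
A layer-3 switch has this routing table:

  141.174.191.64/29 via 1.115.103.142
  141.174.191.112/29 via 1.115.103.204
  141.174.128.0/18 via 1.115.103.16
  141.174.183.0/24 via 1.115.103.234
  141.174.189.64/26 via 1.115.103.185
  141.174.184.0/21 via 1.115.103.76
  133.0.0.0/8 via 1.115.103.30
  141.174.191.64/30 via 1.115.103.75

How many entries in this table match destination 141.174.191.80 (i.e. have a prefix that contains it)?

Prefixes containing 141.174.191.80:
  141.174.128.0/18 (141.174.128.0 - 141.174.191.255)
  141.174.184.0/21 (141.174.184.0 - 141.174.191.255)
Total matching entries: 2.

2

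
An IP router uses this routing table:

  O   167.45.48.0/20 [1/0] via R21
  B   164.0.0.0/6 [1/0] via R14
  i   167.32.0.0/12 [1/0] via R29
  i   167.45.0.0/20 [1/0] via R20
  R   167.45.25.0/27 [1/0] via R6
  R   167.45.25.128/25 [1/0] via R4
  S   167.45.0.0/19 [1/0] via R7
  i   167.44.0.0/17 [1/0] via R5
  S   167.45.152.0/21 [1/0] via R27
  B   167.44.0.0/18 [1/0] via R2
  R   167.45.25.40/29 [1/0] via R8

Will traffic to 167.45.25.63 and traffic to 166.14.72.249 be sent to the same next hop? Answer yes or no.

no

167.45.25.63: longest match 167.45.0.0/19 -> R7
166.14.72.249: longest match 164.0.0.0/6 -> R14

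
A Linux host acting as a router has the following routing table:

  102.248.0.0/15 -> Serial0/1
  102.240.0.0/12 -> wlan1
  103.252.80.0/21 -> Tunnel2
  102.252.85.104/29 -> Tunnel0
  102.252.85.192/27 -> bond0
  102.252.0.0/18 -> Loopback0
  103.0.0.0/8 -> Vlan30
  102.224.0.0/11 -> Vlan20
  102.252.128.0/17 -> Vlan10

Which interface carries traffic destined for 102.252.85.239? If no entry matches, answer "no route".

Routes whose prefix contains 102.252.85.239:
  102.224.0.0/11 (102.224.0.0 - 102.255.255.255) -> Vlan20
  102.240.0.0/12 (102.240.0.0 - 102.255.255.255) -> wlan1
More-specific entries that do NOT match:
  102.252.85.104/29 (102.252.85.104 - 102.252.85.111) does not contain 102.252.85.239
  102.252.85.192/27 (102.252.85.192 - 102.252.85.223) does not contain 102.252.85.239
  103.252.80.0/21 (103.252.80.0 - 103.252.87.255) does not contain 102.252.85.239
  102.252.0.0/18 (102.252.0.0 - 102.252.63.255) does not contain 102.252.85.239
  102.252.128.0/17 (102.252.128.0 - 102.252.255.255) does not contain 102.252.85.239
  102.248.0.0/15 (102.248.0.0 - 102.249.255.255) does not contain 102.252.85.239
Longest matching prefix is /12 -> interface wlan1.

wlan1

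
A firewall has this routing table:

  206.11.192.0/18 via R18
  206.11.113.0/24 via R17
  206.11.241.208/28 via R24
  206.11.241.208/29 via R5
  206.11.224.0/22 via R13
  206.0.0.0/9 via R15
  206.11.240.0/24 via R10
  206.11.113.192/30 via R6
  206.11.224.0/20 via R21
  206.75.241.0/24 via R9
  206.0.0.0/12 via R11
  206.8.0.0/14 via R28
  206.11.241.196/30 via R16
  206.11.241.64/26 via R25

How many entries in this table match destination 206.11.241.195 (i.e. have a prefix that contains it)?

4

Prefixes containing 206.11.241.195:
  206.0.0.0/9 (206.0.0.0 - 206.127.255.255)
  206.0.0.0/12 (206.0.0.0 - 206.15.255.255)
  206.8.0.0/14 (206.8.0.0 - 206.11.255.255)
  206.11.192.0/18 (206.11.192.0 - 206.11.255.255)
Total matching entries: 4.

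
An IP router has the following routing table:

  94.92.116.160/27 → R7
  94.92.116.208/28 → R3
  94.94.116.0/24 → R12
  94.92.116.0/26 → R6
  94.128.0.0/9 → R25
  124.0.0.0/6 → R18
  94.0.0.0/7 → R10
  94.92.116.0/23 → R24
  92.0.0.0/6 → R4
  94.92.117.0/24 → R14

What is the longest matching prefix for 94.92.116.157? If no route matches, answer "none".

94.92.116.0/23

Entries matching 94.92.116.157:
  92.0.0.0/6 (92.0.0.0 - 95.255.255.255)
  94.0.0.0/7 (94.0.0.0 - 95.255.255.255)
  94.92.116.0/23 (94.92.116.0 - 94.92.117.255)
Most specific is 94.92.116.0/23.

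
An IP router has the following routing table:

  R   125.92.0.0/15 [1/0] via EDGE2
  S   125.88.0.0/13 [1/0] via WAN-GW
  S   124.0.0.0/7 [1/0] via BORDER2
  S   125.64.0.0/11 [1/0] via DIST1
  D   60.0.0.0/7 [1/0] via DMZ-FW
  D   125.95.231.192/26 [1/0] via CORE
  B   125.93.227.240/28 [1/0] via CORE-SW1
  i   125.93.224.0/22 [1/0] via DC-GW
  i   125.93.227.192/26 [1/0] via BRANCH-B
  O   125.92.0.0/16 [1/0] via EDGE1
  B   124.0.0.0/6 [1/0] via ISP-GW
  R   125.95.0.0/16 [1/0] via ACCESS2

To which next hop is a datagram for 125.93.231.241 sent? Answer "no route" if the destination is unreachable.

EDGE2

Routes whose prefix contains 125.93.231.241:
  124.0.0.0/6 (124.0.0.0 - 127.255.255.255) -> ISP-GW
  124.0.0.0/7 (124.0.0.0 - 125.255.255.255) -> BORDER2
  125.64.0.0/11 (125.64.0.0 - 125.95.255.255) -> DIST1
  125.88.0.0/13 (125.88.0.0 - 125.95.255.255) -> WAN-GW
  125.92.0.0/15 (125.92.0.0 - 125.93.255.255) -> EDGE2
More-specific entries that do NOT match:
  125.93.227.240/28 (125.93.227.240 - 125.93.227.255) does not contain 125.93.231.241
  125.95.231.192/26 (125.95.231.192 - 125.95.231.255) does not contain 125.93.231.241
  125.93.227.192/26 (125.93.227.192 - 125.93.227.255) does not contain 125.93.231.241
  125.93.224.0/22 (125.93.224.0 - 125.93.227.255) does not contain 125.93.231.241
  125.92.0.0/16 (125.92.0.0 - 125.92.255.255) does not contain 125.93.231.241
  125.95.0.0/16 (125.95.0.0 - 125.95.255.255) does not contain 125.93.231.241
Longest matching prefix is /15 -> next hop EDGE2.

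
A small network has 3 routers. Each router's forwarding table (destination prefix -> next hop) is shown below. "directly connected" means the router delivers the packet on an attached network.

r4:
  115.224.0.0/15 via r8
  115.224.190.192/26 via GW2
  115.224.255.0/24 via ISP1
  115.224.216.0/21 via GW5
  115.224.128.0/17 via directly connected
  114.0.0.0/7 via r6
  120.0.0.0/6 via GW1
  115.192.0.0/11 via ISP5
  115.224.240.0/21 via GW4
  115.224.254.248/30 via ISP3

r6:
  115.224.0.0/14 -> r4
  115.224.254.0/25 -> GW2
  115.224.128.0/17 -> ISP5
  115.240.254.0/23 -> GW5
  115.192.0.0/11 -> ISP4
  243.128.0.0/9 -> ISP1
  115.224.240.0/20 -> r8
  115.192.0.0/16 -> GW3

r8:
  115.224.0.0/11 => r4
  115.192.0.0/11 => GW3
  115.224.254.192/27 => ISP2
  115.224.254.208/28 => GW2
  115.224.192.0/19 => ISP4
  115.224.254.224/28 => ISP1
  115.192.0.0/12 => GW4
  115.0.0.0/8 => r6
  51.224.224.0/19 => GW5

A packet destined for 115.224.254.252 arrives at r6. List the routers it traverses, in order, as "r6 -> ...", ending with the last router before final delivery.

At r6: longest match for 115.224.254.252 is 115.224.240.0/20 -> r8
At r8: longest match for 115.224.254.252 is 115.224.0.0/11 -> r4
At r4: longest match for 115.224.254.252 is 115.224.128.0/17 -> directly connected

r6 -> r8 -> r4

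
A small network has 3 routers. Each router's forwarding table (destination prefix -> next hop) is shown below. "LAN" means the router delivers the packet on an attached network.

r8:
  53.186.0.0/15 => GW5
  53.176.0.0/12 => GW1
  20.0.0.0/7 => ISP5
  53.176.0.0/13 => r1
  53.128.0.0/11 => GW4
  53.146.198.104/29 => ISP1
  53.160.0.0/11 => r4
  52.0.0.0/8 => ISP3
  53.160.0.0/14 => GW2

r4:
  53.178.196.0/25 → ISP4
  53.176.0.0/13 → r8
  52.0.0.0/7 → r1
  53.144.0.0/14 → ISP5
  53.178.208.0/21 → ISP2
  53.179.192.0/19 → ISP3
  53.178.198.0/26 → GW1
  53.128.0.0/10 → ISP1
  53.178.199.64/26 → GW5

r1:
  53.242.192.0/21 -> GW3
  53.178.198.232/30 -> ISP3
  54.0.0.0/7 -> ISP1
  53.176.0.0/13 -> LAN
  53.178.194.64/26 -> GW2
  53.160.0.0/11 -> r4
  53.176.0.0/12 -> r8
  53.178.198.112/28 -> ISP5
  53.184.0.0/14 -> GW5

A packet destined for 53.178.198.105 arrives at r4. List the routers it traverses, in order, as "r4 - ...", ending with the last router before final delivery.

r4 - r8 - r1

At r4: longest match for 53.178.198.105 is 53.176.0.0/13 -> r8
At r8: longest match for 53.178.198.105 is 53.176.0.0/13 -> r1
At r1: longest match for 53.178.198.105 is 53.176.0.0/13 -> LAN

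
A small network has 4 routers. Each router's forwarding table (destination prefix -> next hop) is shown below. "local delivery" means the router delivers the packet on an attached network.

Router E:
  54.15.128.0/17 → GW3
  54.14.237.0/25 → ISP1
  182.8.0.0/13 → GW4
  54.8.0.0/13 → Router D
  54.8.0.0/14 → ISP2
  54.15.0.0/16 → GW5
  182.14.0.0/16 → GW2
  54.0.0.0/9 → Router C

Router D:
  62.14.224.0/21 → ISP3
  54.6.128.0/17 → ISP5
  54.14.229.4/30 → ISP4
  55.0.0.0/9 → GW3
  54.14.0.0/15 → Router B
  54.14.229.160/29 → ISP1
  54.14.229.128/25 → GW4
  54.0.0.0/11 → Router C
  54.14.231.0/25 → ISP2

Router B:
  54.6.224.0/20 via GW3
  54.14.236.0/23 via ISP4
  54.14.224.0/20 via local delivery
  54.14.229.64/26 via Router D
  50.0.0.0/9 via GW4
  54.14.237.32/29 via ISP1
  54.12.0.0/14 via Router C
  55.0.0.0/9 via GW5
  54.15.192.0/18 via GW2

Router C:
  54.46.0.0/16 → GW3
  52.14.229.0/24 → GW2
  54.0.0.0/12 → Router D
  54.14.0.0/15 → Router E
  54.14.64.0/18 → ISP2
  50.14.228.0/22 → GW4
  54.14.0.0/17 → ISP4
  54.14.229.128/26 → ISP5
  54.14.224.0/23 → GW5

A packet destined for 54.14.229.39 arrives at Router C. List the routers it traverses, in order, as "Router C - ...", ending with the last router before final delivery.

At Router C: longest match for 54.14.229.39 is 54.14.0.0/15 -> Router E
At Router E: longest match for 54.14.229.39 is 54.8.0.0/13 -> Router D
At Router D: longest match for 54.14.229.39 is 54.14.0.0/15 -> Router B
At Router B: longest match for 54.14.229.39 is 54.14.224.0/20 -> local delivery

Router C - Router E - Router D - Router B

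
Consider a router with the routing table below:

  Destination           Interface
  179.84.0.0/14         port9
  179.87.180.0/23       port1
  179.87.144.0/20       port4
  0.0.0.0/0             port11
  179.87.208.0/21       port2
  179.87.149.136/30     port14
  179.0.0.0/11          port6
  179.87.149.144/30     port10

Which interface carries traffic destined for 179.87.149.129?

port4

Routes whose prefix contains 179.87.149.129:
  0.0.0.0/0 (default, matches everything) -> port11
  179.84.0.0/14 (179.84.0.0 - 179.87.255.255) -> port9
  179.87.144.0/20 (179.87.144.0 - 179.87.159.255) -> port4
More-specific entries that do NOT match:
  179.87.149.136/30 (179.87.149.136 - 179.87.149.139) does not contain 179.87.149.129
  179.87.149.144/30 (179.87.149.144 - 179.87.149.147) does not contain 179.87.149.129
  179.87.180.0/23 (179.87.180.0 - 179.87.181.255) does not contain 179.87.149.129
  179.87.208.0/21 (179.87.208.0 - 179.87.215.255) does not contain 179.87.149.129
Longest matching prefix is /20 -> interface port4.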